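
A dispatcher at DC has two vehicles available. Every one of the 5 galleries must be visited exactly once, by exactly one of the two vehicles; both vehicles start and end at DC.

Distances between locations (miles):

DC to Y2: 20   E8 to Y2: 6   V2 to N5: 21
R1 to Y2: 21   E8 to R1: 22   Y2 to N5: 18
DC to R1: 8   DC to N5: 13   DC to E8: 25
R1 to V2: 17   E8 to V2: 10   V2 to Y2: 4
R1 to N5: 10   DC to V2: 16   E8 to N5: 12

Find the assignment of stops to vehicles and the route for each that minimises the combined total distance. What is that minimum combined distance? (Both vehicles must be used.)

67 miles — the smallest possible combined total.

There are 2^4 − 1 = 15 ways to divide the 5 stops into two non-empty groups. For each, the best each vehicle can do is its own shortest tour through its group:
  {E8} + {R1, V2, Y2, N5}: 50 + 56 = 106
  {R1} + {E8, V2, Y2, N5}: 16 + 51 = 67
  {E8, R1} + {V2, Y2, N5}: 55 + 51 = 106
  {V2} + {E8, R1, Y2, N5}: 32 + 56 = 88
  {E8, V2} + {R1, Y2, N5}: 51 + 56 = 107
  {R1, V2} + {E8, Y2, N5}: 41 + 51 = 92
  … (15 splits in total)
Best: vehicle 1 DC → R1 → DC = 16; vehicle 2 DC → V2 → Y2 → E8 → N5 → DC = 51; combined 67.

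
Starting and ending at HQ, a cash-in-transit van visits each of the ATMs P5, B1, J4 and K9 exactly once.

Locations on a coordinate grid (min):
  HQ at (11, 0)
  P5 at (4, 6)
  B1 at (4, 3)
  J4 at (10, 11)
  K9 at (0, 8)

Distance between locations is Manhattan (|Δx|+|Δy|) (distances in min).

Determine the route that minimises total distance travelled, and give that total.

With 4 stops there are 4!/2 = 12 distinct round trips (a route and its reverse cost the same).
HQ → P5 → B1 → J4 → K9 → HQ: 13+3+14+13+19 = 62
HQ → P5 → B1 → K9 → J4 → HQ: 13+3+9+13+12 = 50
HQ → P5 → J4 → B1 → K9 → HQ: 13+11+14+9+19 = 66
HQ → P5 → J4 → K9 → B1 → HQ: 13+11+13+9+10 = 56
HQ → P5 → K9 → B1 → J4 → HQ: 13+6+9+14+12 = 54
HQ → P5 → K9 → J4 → B1 → HQ: 13+6+13+14+10 = 56
HQ → B1 → P5 → J4 → K9 → HQ: 10+3+11+13+19 = 56
HQ → B1 → P5 → K9 → J4 → HQ: 10+3+6+13+12 = 44
HQ → B1 → J4 → P5 → K9 → HQ: 10+14+11+6+19 = 60
HQ → B1 → K9 → P5 → J4 → HQ: 10+9+6+11+12 = 48
HQ → J4 → P5 → B1 → K9 → HQ: 12+11+3+9+19 = 54
HQ → J4 → B1 → P5 → K9 → HQ: 12+14+3+6+19 = 54
The minimum is 44.
One optimal route: HQ → B1 → P5 → K9 → J4 → HQ (or its reverse).

Shortest round trip = 44 min.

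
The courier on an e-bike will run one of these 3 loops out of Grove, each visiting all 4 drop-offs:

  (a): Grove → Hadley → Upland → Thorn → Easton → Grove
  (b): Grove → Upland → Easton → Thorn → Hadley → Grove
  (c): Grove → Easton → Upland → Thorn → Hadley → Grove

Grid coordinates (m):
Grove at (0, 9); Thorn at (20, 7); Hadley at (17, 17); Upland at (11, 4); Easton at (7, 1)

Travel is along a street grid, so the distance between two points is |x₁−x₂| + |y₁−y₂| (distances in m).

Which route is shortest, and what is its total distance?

(a): 25 + 19 + 12 + 19 + 15 = 90
(b): 16 + 7 + 19 + 13 + 25 = 80
(c): 15 + 7 + 12 + 13 + 25 = 72

Shortest is (c), total 72 m.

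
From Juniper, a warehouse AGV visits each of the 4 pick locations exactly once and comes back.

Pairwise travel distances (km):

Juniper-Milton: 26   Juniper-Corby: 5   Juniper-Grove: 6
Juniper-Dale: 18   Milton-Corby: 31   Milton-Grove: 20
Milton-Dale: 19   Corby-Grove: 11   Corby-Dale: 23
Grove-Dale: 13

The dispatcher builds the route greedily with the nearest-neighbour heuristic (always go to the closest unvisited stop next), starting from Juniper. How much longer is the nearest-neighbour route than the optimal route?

The nearest-neighbour route is 1 km longer than optimal.

From Juniper: Corby=5, Grove=6, Dale=18, Milton=26 → choose Corby (5).
From Corby: Grove=11, Dale=23, Milton=31 → choose Grove (11).
From Grove: Dale=13, Milton=20 → choose Dale (13).
From Dale: Milton=19 → choose Milton (19).
NN route Juniper → Corby → Grove → Dale → Milton → Juniper costs 74.
Optimal: Juniper → Corby → Grove → Milton → Dale → Juniper costs 73 (by enumerating all 12 distinct tours).
Excess = 74 − 73 = 1.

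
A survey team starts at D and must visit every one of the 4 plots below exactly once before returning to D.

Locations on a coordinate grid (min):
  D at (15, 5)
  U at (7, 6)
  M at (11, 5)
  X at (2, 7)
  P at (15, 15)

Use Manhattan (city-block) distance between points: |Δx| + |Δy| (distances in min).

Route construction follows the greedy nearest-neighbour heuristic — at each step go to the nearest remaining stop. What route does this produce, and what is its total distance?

From D: distances to unvisited — M=4, U=9, P=10, X=15. Nearest is M (4).
From M: distances to unvisited — U=5, X=11, P=14. Nearest is U (5).
From U: distances to unvisited — X=6, P=17. Nearest is X (6).
From X: distances to unvisited — P=21. Nearest is P (21).
Return P→D: 10.
Total = 4 + 5 + 6 + 21 + 10 = 46.

46 min along D → M → U → X → P → D.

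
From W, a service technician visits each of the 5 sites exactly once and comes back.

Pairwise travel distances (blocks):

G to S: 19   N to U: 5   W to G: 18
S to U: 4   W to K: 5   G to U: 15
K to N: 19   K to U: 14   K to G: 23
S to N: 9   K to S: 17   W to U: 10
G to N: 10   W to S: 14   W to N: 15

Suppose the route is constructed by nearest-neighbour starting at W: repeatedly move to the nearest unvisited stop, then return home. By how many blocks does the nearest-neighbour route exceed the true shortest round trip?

From W: K=5, U=10, S=14, N=15, G=18 → choose K (5).
From K: U=14, S=17, N=19, G=23 → choose U (14).
From U: S=4, N=5, G=15 → choose S (4).
From S: N=9, G=19 → choose N (9).
From N: G=10 → choose G (10).
NN route W → K → U → S → N → G → W costs 60.
Optimal: W → K → S → U → N → G → W costs 59 (by enumerating all 60 distinct tours).
Excess = 60 − 59 = 1.

The nearest-neighbour route is 1 blocks longer than optimal.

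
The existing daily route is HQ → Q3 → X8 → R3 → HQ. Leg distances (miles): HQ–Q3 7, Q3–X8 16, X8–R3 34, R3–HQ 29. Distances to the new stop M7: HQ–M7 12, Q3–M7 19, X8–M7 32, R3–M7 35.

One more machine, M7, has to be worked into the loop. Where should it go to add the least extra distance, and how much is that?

Insertion cost between consecutive stops i–j is d(i,M7) + d(M7,j) − d(i,j):
  between HQ and Q3: 12 + 19 − 7 = 24
  between Q3 and X8: 19 + 32 − 16 = 35
  between X8 and R3: 32 + 35 − 34 = 33
  between R3 and HQ: 35 + 12 − 29 = 18
Cheapest insertion is between R3 and HQ, adding 18.
New total = 86 + 18 = 104.

+18 miles — insert M7 between R3 and HQ.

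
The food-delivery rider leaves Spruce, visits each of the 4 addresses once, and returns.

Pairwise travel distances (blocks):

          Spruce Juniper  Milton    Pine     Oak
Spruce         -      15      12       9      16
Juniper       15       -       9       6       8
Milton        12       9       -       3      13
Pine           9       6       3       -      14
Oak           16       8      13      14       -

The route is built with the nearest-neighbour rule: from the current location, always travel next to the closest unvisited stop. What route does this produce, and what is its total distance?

Total distance 45 blocks via the nearest-neighbour route Spruce → Pine → Milton → Juniper → Oak → Spruce.

At Spruce the remaining stops are Pine 9, Milton 12, Juniper 15, Oak 16; go to Pine.
At Pine the remaining stops are Milton 3, Juniper 6, Oak 14; go to Milton.
At Milton the remaining stops are Juniper 9, Oak 13; go to Juniper.
At Juniper the remaining stops are Oak 8; go to Oak.
Return Oak→Spruce: 16.
Total = 9 + 3 + 9 + 8 + 16 = 45.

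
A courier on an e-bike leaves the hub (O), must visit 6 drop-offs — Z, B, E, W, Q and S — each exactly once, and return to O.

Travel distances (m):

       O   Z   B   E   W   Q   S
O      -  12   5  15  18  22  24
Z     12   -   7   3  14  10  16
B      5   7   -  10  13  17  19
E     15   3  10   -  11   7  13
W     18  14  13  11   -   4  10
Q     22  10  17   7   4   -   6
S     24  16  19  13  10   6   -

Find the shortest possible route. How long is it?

Shortest round trip = 56 m.

O→Z→B→E→W→Q→S→O: 12+7+10+11+4+6+24 = 74
O→Z→B→E→W→S→Q→O: 12+7+10+11+10+6+22 = 78
O→Z→B→E→Q→W→S→O: 12+7+10+7+4+10+24 = 74
O→Z→B→E→Q→S→W→O: 12+7+10+7+6+10+18 = 70
O→Z→B→E→S→W→Q→O: 12+7+10+13+10+4+22 = 78
O→Z→B→E→S→Q→W→O: 12+7+10+13+6+4+18 = 70
O→Z→B→W→E→Q→S→O: 12+7+13+11+7+6+24 = 80
O→Z→B→W→E→S→Q→O: 12+7+13+11+13+6+22 = 84
… (352 more)
O→Z→E→Q→S→W→B→O: 12+3+7+6+10+13+5 = 56  ← best
The minimum is 56.
One optimal route: O → Z → E → Q → S → W → B → O (or its reverse).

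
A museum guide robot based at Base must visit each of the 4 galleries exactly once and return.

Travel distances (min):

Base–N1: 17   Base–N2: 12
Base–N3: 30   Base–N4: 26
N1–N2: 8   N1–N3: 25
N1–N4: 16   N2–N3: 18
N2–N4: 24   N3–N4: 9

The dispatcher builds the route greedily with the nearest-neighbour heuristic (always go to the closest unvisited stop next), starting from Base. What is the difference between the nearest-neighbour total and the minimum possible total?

The nearest-neighbour route is 3 min longer than optimal.

Base: N2=12, N1=17, N4=26, N3=30 ⇒ N2
N2: N1=8, N3=18, N4=24 ⇒ N1
N1: N4=16, N3=25 ⇒ N4
N4: N3=9 ⇒ N3
NN route Base → N2 → N1 → N4 → N3 → Base costs 75.
Optimal: Base → N1 → N4 → N3 → N2 → Base costs 72 (by enumerating all 12 distinct tours).
Excess = 75 − 72 = 3.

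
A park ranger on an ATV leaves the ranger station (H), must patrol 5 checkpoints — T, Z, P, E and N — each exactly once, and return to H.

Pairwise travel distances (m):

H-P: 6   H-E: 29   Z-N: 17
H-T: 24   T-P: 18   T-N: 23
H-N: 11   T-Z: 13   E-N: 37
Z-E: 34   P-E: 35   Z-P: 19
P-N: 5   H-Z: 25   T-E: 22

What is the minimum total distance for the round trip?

Minimum total distance: 92 m.

There are 60 distinct closed tours to check (reversals are equivalent).
H - T - Z - P - E - N - H: 24+13+19+35+37+11 = 139
H - T - Z - P - N - E - H: 24+13+19+5+37+29 = 127
H - T - Z - E - P - N - H: 24+13+34+35+5+11 = 122
H - T - Z - E - N - P - H: 24+13+34+37+5+6 = 119
H - T - Z - N - P - E - H: 24+13+17+5+35+29 = 123
H - T - Z - N - E - P - H: 24+13+17+37+35+6 = 132
H - T - P - Z - E - N - H: 24+18+19+34+37+11 = 143
H - T - P - Z - N - E - H: 24+18+19+17+37+29 = 144
H - T - P - E - Z - N - H: 24+18+35+34+17+11 = 139
H - T - P - E - N - Z - H: 24+18+35+37+17+25 = 156
H - T - P - N - Z - E - H: 24+18+5+17+34+29 = 127
H - T - P - N - E - Z - H: 24+18+5+37+34+25 = 143
H - T - E - Z - P - N - H: 24+22+34+19+5+11 = 115
H - T - E - Z - N - P - H: 24+22+34+17+5+6 = 108
… (46 more)
H - P - N - Z - T - E - H: 6+5+17+13+22+29 = 92  ← best
The minimum is 92.
One optimal route: H → P → N → Z → T → E → H (or its reverse).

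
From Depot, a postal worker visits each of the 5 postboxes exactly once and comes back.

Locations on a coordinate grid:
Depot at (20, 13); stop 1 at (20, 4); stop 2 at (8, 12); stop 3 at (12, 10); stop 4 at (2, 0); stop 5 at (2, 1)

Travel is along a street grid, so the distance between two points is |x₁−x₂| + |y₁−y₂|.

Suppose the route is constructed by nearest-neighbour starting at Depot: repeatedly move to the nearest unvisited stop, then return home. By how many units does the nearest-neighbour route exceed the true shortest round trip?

12 longer than the optimal tour.

From Depot: stop 1=9, stop 3=11, stop 2=13, stop 5=30, stop 4=31 → choose stop 1 (9).
From stop 1: stop 3=14, stop 2=20, stop 5=21, stop 4=22 → choose stop 3 (14).
From stop 3: stop 2=6, stop 5=19, stop 4=20 → choose stop 2 (6).
From stop 2: stop 5=17, stop 4=18 → choose stop 5 (17).
From stop 5: stop 4=1 → choose stop 4 (1).
NN route Depot → stop 1 → stop 3 → stop 2 → stop 5 → stop 4 → Depot costs 78.
Optimal: Depot → stop 1 → stop 4 → stop 5 → stop 2 → stop 3 → Depot costs 66 (by enumerating all 60 distinct tours).
Excess = 78 − 66 = 12.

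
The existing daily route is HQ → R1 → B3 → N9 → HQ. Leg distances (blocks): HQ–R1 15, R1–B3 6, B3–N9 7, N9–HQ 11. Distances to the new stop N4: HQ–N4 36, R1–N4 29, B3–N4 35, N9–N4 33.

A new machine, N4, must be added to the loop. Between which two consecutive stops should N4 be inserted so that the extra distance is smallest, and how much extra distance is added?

Insertion cost between consecutive stops i–j is d(i,N4) + d(N4,j) − d(i,j):
  between HQ and R1: 36 + 29 − 15 = 50
  between R1 and B3: 29 + 35 − 6 = 58
  between B3 and N9: 35 + 33 − 7 = 61
  between N9 and HQ: 33 + 36 − 11 = 58
Cheapest insertion is between HQ and R1, adding 50.
New total = 39 + 50 = 89.

+50 blocks — insert N4 between HQ and R1.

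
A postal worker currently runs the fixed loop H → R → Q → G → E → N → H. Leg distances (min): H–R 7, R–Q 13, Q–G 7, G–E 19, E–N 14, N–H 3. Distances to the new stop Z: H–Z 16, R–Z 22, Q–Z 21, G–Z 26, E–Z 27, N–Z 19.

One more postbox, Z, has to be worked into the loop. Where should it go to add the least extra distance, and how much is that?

Insertion cost between consecutive stops i–j is d(i,Z) + d(Z,j) − d(i,j):
  between H and R: 16 + 22 − 7 = 31
  between R and Q: 22 + 21 − 13 = 30
  between Q and G: 21 + 26 − 7 = 40
  between G and E: 26 + 27 − 19 = 34
  between E and N: 27 + 19 − 14 = 32
  between N and H: 19 + 16 − 3 = 32
Cheapest insertion is between R and Q, adding 30.
New total = 63 + 30 = 93.

Minimum extra distance: 30 min, inserting Z between R and Q.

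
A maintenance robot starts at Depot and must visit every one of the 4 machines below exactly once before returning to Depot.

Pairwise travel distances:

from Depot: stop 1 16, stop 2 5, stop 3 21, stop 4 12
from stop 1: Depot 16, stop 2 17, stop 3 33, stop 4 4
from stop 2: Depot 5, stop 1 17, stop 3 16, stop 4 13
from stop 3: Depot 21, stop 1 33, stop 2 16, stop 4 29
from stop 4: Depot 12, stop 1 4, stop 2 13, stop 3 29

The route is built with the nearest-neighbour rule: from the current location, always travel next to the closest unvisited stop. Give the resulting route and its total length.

From Depot: distances to unvisited — stop 2=5, stop 4=12, stop 1=16, stop 3=21. Nearest is stop 2 (5).
From stop 2: distances to unvisited — stop 4=13, stop 3=16, stop 1=17. Nearest is stop 4 (13).
From stop 4: distances to unvisited — stop 1=4, stop 3=29. Nearest is stop 1 (4).
From stop 1: distances to unvisited — stop 3=33. Nearest is stop 3 (33).
Return stop 3→Depot: 21.
Total = 5 + 13 + 4 + 33 + 21 = 76.

Nearest-neighbour total = 76; route Depot → stop 2 → stop 4 → stop 1 → stop 3 → Depot.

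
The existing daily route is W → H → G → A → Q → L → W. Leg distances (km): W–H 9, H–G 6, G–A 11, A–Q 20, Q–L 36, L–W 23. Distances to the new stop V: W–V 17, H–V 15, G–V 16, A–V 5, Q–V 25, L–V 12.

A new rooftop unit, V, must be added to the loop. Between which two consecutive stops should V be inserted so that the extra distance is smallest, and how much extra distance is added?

Insertion cost between consecutive stops i–j is d(i,V) + d(V,j) − d(i,j):
  between W and H: 17 + 15 − 9 = 23
  between H and G: 15 + 16 − 6 = 25
  between G and A: 16 + 5 − 11 = 10
  between A and Q: 5 + 25 − 20 = 10
  between Q and L: 25 + 12 − 36 = 1
  between L and W: 12 + 17 − 23 = 6
Cheapest insertion is between Q and L, adding 1.
New total = 105 + 1 = 106.

Minimum extra distance: 1 km, inserting V between Q and L.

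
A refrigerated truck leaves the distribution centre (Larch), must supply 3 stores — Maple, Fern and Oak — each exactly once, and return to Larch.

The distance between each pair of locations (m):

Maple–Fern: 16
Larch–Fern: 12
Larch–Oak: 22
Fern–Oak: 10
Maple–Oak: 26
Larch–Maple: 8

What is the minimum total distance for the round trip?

Minimum total distance: 56 m.

Larch → Maple → Fern → Oak → Larch: 8+16+10+22 = 56
Larch → Maple → Oak → Fern → Larch: 8+26+10+12 = 56
Larch → Fern → Maple → Oak → Larch: 12+16+26+22 = 76
The minimum is 56.
One optimal route: Larch → Maple → Fern → Oak → Larch (or its reverse).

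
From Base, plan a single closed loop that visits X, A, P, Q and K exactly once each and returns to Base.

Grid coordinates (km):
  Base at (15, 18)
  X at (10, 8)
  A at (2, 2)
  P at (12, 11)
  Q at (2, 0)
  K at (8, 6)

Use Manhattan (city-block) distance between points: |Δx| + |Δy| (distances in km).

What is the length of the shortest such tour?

With 5 stops there are 5!/2 = 60 distinct round trips (a route and its reverse cost the same).
Base - X - A - P - Q - K - Base: 15+14+19+21+12+19 = 100
Base - X - A - P - K - Q - Base: 15+14+19+9+12+31 = 100
Base - X - A - Q - P - K - Base: 15+14+2+21+9+19 = 80
Base - X - A - Q - K - P - Base: 15+14+2+12+9+10 = 62
Base - X - A - K - P - Q - Base: 15+14+10+9+21+31 = 100
Base - X - A - K - Q - P - Base: 15+14+10+12+21+10 = 82
Base - X - P - A - Q - K - Base: 15+5+19+2+12+19 = 72
Base - X - P - A - K - Q - Base: 15+5+19+10+12+31 = 92
Base - X - P - Q - A - K - Base: 15+5+21+2+10+19 = 72
Base - X - P - Q - K - A - Base: 15+5+21+12+10+29 = 92
Base - X - P - K - A - Q - Base: 15+5+9+10+2+31 = 72
Base - X - P - K - Q - A - Base: 15+5+9+12+2+29 = 72
Base - X - Q - A - P - K - Base: 15+16+2+19+9+19 = 80
Base - X - Q - A - K - P - Base: 15+16+2+10+9+10 = 62
… (46 more)
The minimum is 62.
One optimal route: Base → X → A → Q → K → P → Base (or its reverse).

Minimum total distance: 62 km.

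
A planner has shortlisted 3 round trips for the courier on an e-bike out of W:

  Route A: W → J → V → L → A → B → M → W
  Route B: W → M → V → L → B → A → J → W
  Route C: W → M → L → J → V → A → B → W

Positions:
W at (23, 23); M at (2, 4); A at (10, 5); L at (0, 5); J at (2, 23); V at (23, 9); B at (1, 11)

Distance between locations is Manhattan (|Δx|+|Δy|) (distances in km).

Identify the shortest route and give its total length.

Route A: 21 + 35 + 27 + 10 + 15 + 8 + 40 = 156
Route B: 40 + 26 + 27 + 7 + 15 + 26 + 21 = 162
Route C: 40 + 3 + 20 + 35 + 17 + 15 + 34 = 164

156 km — Route A is the shortest.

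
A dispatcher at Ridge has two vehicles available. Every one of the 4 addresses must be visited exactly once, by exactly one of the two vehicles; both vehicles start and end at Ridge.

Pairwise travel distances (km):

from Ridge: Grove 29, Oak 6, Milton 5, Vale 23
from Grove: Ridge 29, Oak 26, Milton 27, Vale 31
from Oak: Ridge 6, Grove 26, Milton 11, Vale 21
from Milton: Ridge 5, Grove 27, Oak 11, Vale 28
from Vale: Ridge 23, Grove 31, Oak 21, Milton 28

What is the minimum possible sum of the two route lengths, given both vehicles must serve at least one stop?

96 km — the smallest possible combined total.

Check every non-empty split of the stops between the two vehicles; for each half take its own optimal tour:
  {Grove} + {Oak, Milton, Vale}: 58 + 60 = 118
  {Oak} + {Grove, Milton, Vale}: 12 + 86 = 98
  {Grove, Oak} + {Milton, Vale}: 61 + 56 = 117
  {Milton} + {Grove, Oak, Vale}: 10 + 86 = 96
  {Grove, Milton} + {Oak, Vale}: 61 + 50 = 111
  {Oak, Milton} + {Grove, Vale}: 22 + 83 = 105
  … (7 splits in total)
Best: vehicle 1 Ridge → Milton → Ridge = 10; vehicle 2 Ridge → Oak → Grove → Vale → Ridge = 86; combined 96.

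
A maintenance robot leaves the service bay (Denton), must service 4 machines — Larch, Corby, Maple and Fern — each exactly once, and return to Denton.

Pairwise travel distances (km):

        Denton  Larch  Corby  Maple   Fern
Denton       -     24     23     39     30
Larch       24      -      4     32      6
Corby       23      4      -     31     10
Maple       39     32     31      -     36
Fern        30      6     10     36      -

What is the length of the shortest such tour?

Minimum total distance: 108 km.

There are 12 distinct closed tours to check (reversals are equivalent).
Denton → Larch → Corby → Maple → Fern → Denton: 24+4+31+36+30 = 125
Denton → Larch → Corby → Fern → Maple → Denton: 24+4+10+36+39 = 113
Denton → Larch → Maple → Corby → Fern → Denton: 24+32+31+10+30 = 127
Denton → Larch → Maple → Fern → Corby → Denton: 24+32+36+10+23 = 125
Denton → Larch → Fern → Corby → Maple → Denton: 24+6+10+31+39 = 110
Denton → Larch → Fern → Maple → Corby → Denton: 24+6+36+31+23 = 120
Denton → Corby → Larch → Maple → Fern → Denton: 23+4+32+36+30 = 125
Denton → Corby → Larch → Fern → Maple → Denton: 23+4+6+36+39 = 108
Denton → Corby → Maple → Larch → Fern → Denton: 23+31+32+6+30 = 122
Denton → Corby → Fern → Larch → Maple → Denton: 23+10+6+32+39 = 110
Denton → Maple → Larch → Corby → Fern → Denton: 39+32+4+10+30 = 115
Denton → Maple → Corby → Larch → Fern → Denton: 39+31+4+6+30 = 110
The minimum is 108.
One optimal route: Denton → Corby → Larch → Fern → Maple → Denton (or its reverse).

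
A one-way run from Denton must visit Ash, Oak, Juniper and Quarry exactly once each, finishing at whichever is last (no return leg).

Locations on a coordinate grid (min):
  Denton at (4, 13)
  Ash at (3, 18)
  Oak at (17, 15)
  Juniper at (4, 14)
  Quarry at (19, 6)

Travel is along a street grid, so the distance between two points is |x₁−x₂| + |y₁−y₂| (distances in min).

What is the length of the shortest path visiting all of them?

34 min — the minimum one-way total.

There are 4! = 24 possible orderings.
Denton→Ash→Oak→Juniper→Quarry: 6+17+14+23 = 60
Denton→Ash→Oak→Quarry→Juniper: 6+17+11+23 = 57
Denton→Ash→Juniper→Oak→Quarry: 6+5+14+11 = 36
Denton→Ash→Juniper→Quarry→Oak: 6+5+23+11 = 45
Denton→Ash→Quarry→Oak→Juniper: 6+28+11+14 = 59
Denton→Ash→Quarry→Juniper→Oak: 6+28+23+14 = 71
Denton→Oak→Ash→Juniper→Quarry: 15+17+5+23 = 60
Denton→Oak→Ash→Quarry→Juniper: 15+17+28+23 = 83
Denton→Oak→Juniper→Ash→Quarry: 15+14+5+28 = 62
Denton→Oak→Juniper→Quarry→Ash: 15+14+23+28 = 80
Denton→Oak→Quarry→Ash→Juniper: 15+11+28+5 = 59
Denton→Oak→Quarry→Juniper→Ash: 15+11+23+5 = 54
Denton→Juniper→Ash→Oak→Quarry: 1+5+17+11 = 34
Denton→Juniper→Ash→Quarry→Oak: 1+5+28+11 = 45
… (10 more)
The minimum is 34.
One shortest path: Denton → Juniper → Ash → Oak → Quarry.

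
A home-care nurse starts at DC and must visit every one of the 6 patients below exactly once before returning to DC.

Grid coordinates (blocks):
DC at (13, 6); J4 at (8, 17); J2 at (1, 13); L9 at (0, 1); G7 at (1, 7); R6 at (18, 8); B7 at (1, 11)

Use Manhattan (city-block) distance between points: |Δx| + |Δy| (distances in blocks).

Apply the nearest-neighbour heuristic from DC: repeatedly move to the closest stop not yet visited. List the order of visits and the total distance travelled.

Nearest-neighbour total = 84 blocks; route DC → R6 → G7 → B7 → J2 → J4 → L9 → DC.

DC → [R6:7 / G7:13 / J4:16 / B7:17 / L9:18 / J2:19] → R6 (7)
R6 → [G7:18 / J4:19 / B7:20 / J2:22 / L9:25] → G7 (18)
G7 → [B7:4 / J2:6 / L9:7 / J4:17] → B7 (4)
B7 → [J2:2 / L9:11 / J4:13] → J2 (2)
J2 → [J4:11 / L9:13] → J4 (11)
J4 → [L9:24] → L9 (24)
Return L9→DC: 18.
Total = 7 + 18 + 4 + 2 + 11 + 24 + 18 = 84.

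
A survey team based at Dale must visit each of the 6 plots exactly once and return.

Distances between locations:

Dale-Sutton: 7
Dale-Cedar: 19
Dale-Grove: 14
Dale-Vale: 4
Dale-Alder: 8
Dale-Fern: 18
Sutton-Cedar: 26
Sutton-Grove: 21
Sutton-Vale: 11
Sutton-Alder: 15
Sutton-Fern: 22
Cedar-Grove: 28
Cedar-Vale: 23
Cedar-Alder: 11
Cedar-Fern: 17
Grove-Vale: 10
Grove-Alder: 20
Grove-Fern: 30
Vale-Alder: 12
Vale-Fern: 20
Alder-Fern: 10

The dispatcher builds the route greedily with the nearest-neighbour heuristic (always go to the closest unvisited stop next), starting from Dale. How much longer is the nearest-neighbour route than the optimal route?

Dale: Vale=4, Sutton=7, Alder=8, Grove=14, Fern=18, Cedar=19 ⇒ Vale
Vale: Grove=10, Sutton=11, Alder=12, Fern=20, Cedar=23 ⇒ Grove
Grove: Alder=20, Sutton=21, Cedar=28, Fern=30 ⇒ Alder
Alder: Fern=10, Cedar=11, Sutton=15 ⇒ Fern
Fern: Cedar=17, Sutton=22 ⇒ Cedar
Cedar: Sutton=26 ⇒ Sutton
NN route Dale → Vale → Grove → Alder → Fern → Cedar → Sutton → Dale costs 94.
Optimal: Dale → Sutton → Vale → Grove → Cedar → Fern → Alder → Dale costs 91 (by enumerating all 360 distinct tours).
Excess = 94 − 91 = 3.

3 longer than the optimal tour.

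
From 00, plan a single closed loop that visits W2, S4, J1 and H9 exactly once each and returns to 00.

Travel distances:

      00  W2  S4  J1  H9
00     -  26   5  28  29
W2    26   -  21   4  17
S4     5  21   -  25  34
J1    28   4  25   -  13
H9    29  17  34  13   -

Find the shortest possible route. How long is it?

Minimum total distance: 72.

There are 12 distinct closed tours to check (reversals are equivalent).
00 → W2 → S4 → J1 → H9 → 00: 26+21+25+13+29 = 114
00 → W2 → S4 → H9 → J1 → 00: 26+21+34+13+28 = 122
00 → W2 → J1 → S4 → H9 → 00: 26+4+25+34+29 = 118
00 → W2 → J1 → H9 → S4 → 00: 26+4+13+34+5 = 82
00 → W2 → H9 → S4 → J1 → 00: 26+17+34+25+28 = 130
00 → W2 → H9 → J1 → S4 → 00: 26+17+13+25+5 = 86
00 → S4 → W2 → J1 → H9 → 00: 5+21+4+13+29 = 72
00 → S4 → W2 → H9 → J1 → 00: 5+21+17+13+28 = 84
00 → S4 → J1 → W2 → H9 → 00: 5+25+4+17+29 = 80
00 → S4 → H9 → W2 → J1 → 00: 5+34+17+4+28 = 88
00 → J1 → W2 → S4 → H9 → 00: 28+4+21+34+29 = 116
00 → J1 → S4 → W2 → H9 → 00: 28+25+21+17+29 = 120
The minimum is 72.
One optimal route: 00 → S4 → W2 → J1 → H9 → 00 (or its reverse).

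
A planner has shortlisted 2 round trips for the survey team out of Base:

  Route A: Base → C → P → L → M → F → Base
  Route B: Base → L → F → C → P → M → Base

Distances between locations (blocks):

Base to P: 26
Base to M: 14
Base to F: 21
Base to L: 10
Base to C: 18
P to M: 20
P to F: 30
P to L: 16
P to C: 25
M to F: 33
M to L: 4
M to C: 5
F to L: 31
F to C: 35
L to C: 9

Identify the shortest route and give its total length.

117 blocks — Route A is the shortest.

Route A: 18 + 25 + 16 + 4 + 33 + 21 = 117
Route B: 10 + 31 + 35 + 25 + 20 + 14 = 135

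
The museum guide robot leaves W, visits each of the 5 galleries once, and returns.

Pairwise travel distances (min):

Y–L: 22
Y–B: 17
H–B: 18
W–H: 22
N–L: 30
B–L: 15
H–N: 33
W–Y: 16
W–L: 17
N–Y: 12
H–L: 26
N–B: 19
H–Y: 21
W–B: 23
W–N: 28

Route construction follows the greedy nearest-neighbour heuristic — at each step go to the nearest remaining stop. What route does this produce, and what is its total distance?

W → [Y:16 / L:17 / H:22 / B:23 / N:28] → Y (16)
Y → [N:12 / B:17 / H:21 / L:22] → N (12)
N → [B:19 / L:30 / H:33] → B (19)
B → [L:15 / H:18] → L (15)
L → [H:26] → H (26)
Return H→W: 22.
Total = 16 + 12 + 19 + 15 + 26 + 22 = 110.

110 min along W → Y → N → B → L → H → W.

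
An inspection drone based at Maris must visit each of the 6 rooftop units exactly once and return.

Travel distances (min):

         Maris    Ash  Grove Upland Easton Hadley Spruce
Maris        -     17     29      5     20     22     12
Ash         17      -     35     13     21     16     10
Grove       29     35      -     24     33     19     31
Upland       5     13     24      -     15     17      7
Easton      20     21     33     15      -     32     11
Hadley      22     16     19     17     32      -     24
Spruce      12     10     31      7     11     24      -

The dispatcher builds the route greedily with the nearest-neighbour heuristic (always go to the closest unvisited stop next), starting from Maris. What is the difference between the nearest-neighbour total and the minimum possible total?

Maris: Upland=5, Spruce=12, Ash=17, Easton=20, Hadley=22, Grove=29 ⇒ Upland
Upland: Spruce=7, Ash=13, Easton=15, Hadley=17, Grove=24 ⇒ Spruce
Spruce: Ash=10, Easton=11, Hadley=24, Grove=31 ⇒ Ash
Ash: Hadley=16, Easton=21, Grove=35 ⇒ Hadley
Hadley: Grove=19, Easton=32 ⇒ Grove
Grove: Easton=33 ⇒ Easton
NN route Maris → Upland → Spruce → Ash → Hadley → Grove → Easton → Maris costs 110.
Optimal: Maris → Grove → Hadley → Ash → Spruce → Easton → Upland → Maris costs 105 (by enumerating all 360 distinct tours).
Excess = 110 − 105 = 5.

5 min longer than the optimal tour.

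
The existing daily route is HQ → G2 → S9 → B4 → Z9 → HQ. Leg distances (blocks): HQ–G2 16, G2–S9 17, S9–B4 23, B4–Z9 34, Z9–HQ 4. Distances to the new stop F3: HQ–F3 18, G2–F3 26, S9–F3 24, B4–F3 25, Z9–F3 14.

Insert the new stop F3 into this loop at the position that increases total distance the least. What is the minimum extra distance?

Insertion cost between consecutive stops i–j is d(i,F3) + d(F3,j) − d(i,j):
  between HQ and G2: 18 + 26 − 16 = 28
  between G2 and S9: 26 + 24 − 17 = 33
  between S9 and B4: 24 + 25 − 23 = 26
  between B4 and Z9: 25 + 14 − 34 = 5
  between Z9 and HQ: 14 + 18 − 4 = 28
Cheapest insertion is between B4 and Z9, adding 5.
New total = 94 + 5 = 99.

Adding 5 blocks by placing F3 on the B4–Z9 leg.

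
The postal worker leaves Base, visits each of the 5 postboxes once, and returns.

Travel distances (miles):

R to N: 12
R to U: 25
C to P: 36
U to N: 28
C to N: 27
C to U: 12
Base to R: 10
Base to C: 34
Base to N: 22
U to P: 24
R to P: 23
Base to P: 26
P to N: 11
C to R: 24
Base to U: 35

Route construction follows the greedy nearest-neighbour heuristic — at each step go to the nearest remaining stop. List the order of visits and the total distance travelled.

103 miles along Base → R → N → P → U → C → Base.

Base → [R:10 / N:22 / P:26 / C:34 / U:35] → R (10)
R → [N:12 / P:23 / C:24 / U:25] → N (12)
N → [P:11 / C:27 / U:28] → P (11)
P → [U:24 / C:36] → U (24)
U → [C:12] → C (12)
Return C→Base: 34.
Total = 10 + 12 + 11 + 24 + 12 + 34 = 103.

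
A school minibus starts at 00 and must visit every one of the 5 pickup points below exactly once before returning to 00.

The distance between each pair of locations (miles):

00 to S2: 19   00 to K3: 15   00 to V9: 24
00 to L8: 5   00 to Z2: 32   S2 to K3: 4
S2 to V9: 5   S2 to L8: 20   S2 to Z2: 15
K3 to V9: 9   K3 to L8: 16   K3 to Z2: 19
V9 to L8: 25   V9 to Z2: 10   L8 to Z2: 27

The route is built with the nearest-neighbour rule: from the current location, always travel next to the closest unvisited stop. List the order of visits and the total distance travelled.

At 00 the remaining stops are L8 5, K3 15, S2 19, V9 24, Z2 32; go to L8.
At L8 the remaining stops are K3 16, S2 20, V9 25, Z2 27; go to K3.
At K3 the remaining stops are S2 4, V9 9, Z2 19; go to S2.
At S2 the remaining stops are V9 5, Z2 15; go to V9.
At V9 the remaining stops are Z2 10; go to Z2.
Return Z2→00: 32.
Total = 5 + 16 + 4 + 5 + 10 + 32 = 72.

72 miles along 00 → L8 → K3 → S2 → V9 → Z2 → 00.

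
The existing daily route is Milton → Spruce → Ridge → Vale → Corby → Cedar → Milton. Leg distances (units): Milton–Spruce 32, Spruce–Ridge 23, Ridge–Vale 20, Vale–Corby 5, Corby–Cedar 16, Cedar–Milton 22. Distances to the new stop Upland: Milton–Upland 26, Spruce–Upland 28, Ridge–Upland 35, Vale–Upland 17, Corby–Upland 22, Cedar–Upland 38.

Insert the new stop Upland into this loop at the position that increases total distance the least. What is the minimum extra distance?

+22 — insert Upland between Milton and Spruce.

Insertion cost between consecutive stops i–j is d(i,Upland) + d(Upland,j) − d(i,j):
  between Milton and Spruce: 26 + 28 − 32 = 22
  between Spruce and Ridge: 28 + 35 − 23 = 40
  between Ridge and Vale: 35 + 17 − 20 = 32
  between Vale and Corby: 17 + 22 − 5 = 34
  between Corby and Cedar: 22 + 38 − 16 = 44
  between Cedar and Milton: 38 + 26 − 22 = 42
Cheapest insertion is between Milton and Spruce, adding 22.
New total = 118 + 22 = 140.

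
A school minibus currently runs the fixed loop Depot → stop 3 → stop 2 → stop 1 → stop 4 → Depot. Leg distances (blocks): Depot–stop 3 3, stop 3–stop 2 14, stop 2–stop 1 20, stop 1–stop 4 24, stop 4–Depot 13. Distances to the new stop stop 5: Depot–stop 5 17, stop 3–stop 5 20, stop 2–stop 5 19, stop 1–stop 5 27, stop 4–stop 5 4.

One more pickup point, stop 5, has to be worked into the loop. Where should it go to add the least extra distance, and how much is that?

Insertion cost between consecutive stops i–j is d(i,stop 5) + d(stop 5,j) − d(i,j):
  between Depot and stop 3: 17 + 20 − 3 = 34
  between stop 3 and stop 2: 20 + 19 − 14 = 25
  between stop 2 and stop 1: 19 + 27 − 20 = 26
  between stop 1 and stop 4: 27 + 4 − 24 = 7
  between stop 4 and Depot: 4 + 17 − 13 = 8
Cheapest insertion is between stop 1 and stop 4, adding 7.
New total = 74 + 7 = 81.

+7 blocks — insert stop 5 between stop 1 and stop 4.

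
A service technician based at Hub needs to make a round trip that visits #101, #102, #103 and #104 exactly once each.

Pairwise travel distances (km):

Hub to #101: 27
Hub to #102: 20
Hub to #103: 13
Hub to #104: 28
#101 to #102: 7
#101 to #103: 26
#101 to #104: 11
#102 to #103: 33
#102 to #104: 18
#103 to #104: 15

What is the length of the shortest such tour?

Shortest round trip = 66 km.

Hub - #101 - #102 - #103 - #104 - Hub: 27+7+33+15+28 = 110
Hub - #101 - #102 - #104 - #103 - Hub: 27+7+18+15+13 = 80
Hub - #101 - #103 - #102 - #104 - Hub: 27+26+33+18+28 = 132
Hub - #101 - #103 - #104 - #102 - Hub: 27+26+15+18+20 = 106
Hub - #101 - #104 - #102 - #103 - Hub: 27+11+18+33+13 = 102
Hub - #101 - #104 - #103 - #102 - Hub: 27+11+15+33+20 = 106
Hub - #102 - #101 - #103 - #104 - Hub: 20+7+26+15+28 = 96
Hub - #102 - #101 - #104 - #103 - Hub: 20+7+11+15+13 = 66
Hub - #102 - #103 - #101 - #104 - Hub: 20+33+26+11+28 = 118
Hub - #102 - #104 - #101 - #103 - Hub: 20+18+11+26+13 = 88
Hub - #103 - #101 - #102 - #104 - Hub: 13+26+7+18+28 = 92
Hub - #103 - #102 - #101 - #104 - Hub: 13+33+7+11+28 = 92
The minimum is 66.
One optimal route: Hub → #102 → #101 → #104 → #103 → Hub (or its reverse).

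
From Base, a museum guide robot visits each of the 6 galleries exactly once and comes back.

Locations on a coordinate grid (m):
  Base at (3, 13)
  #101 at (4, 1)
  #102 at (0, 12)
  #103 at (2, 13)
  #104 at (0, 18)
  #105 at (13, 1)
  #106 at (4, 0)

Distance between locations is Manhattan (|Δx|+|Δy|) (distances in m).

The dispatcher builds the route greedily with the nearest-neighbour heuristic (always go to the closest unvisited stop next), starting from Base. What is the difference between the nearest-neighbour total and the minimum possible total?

2 m longer than the optimal tour.

From Base: #103=1, #102=4, #104=8, #101=13, #106=14, #105=22 → choose #103 (1).
From #103: #102=3, #104=7, #101=14, #106=15, #105=23 → choose #102 (3).
From #102: #104=6, #101=15, #106=16, #105=24 → choose #104 (6).
From #104: #101=21, #106=22, #105=30 → choose #101 (21).
From #101: #106=1, #105=9 → choose #106 (1).
From #106: #105=10 → choose #105 (10).
NN route Base → #103 → #102 → #104 → #101 → #106 → #105 → Base costs 64.
Optimal: Base → #101 → #105 → #106 → #102 → #104 → #103 → Base costs 62 (by enumerating all 360 distinct tours).
Excess = 64 − 62 = 2.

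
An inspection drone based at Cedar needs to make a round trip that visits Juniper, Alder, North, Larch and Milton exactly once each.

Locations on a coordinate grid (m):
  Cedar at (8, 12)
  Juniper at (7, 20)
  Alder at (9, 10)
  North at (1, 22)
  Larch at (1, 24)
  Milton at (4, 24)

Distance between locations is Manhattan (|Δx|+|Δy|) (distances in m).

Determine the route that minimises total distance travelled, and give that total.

Shortest round trip = 44 m.

There are 60 distinct closed tours to check (reversals are equivalent).
Cedar - Juniper - Alder - North - Larch - Milton - Cedar: 9+12+20+2+3+16 = 62
Cedar - Juniper - Alder - North - Milton - Larch - Cedar: 9+12+20+5+3+19 = 68
Cedar - Juniper - Alder - Larch - North - Milton - Cedar: 9+12+22+2+5+16 = 66
Cedar - Juniper - Alder - Larch - Milton - North - Cedar: 9+12+22+3+5+17 = 68
Cedar - Juniper - Alder - Milton - North - Larch - Cedar: 9+12+19+5+2+19 = 66
Cedar - Juniper - Alder - Milton - Larch - North - Cedar: 9+12+19+3+2+17 = 62
Cedar - Juniper - North - Alder - Larch - Milton - Cedar: 9+8+20+22+3+16 = 78
Cedar - Juniper - North - Alder - Milton - Larch - Cedar: 9+8+20+19+3+19 = 78
Cedar - Juniper - North - Larch - Alder - Milton - Cedar: 9+8+2+22+19+16 = 76
Cedar - Juniper - North - Larch - Milton - Alder - Cedar: 9+8+2+3+19+3 = 44
Cedar - Juniper - North - Milton - Alder - Larch - Cedar: 9+8+5+19+22+19 = 82
Cedar - Juniper - North - Milton - Larch - Alder - Cedar: 9+8+5+3+22+3 = 50
Cedar - Juniper - Larch - Alder - North - Milton - Cedar: 9+10+22+20+5+16 = 82
Cedar - Juniper - Larch - Alder - Milton - North - Cedar: 9+10+22+19+5+17 = 82
… (46 more)
The minimum is 44.
One optimal route: Cedar → Juniper → North → Larch → Milton → Alder → Cedar (or its reverse).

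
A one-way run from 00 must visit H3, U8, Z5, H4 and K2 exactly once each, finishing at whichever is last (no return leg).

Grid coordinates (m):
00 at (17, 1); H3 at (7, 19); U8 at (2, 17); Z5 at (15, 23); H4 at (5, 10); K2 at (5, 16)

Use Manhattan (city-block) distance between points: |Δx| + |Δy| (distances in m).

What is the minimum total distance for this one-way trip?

50 m — the minimum one-way total.

There are 5! = 120 possible orderings.
00→H3→U8→Z5→H4→K2: 28+7+19+23+6 = 83
00→H3→U8→Z5→K2→H4: 28+7+19+17+6 = 77
00→H3→U8→H4→Z5→K2: 28+7+10+23+17 = 85
00→H3→U8→H4→K2→Z5: 28+7+10+6+17 = 68
00→H3→U8→K2→Z5→H4: 28+7+4+17+23 = 79
00→H3→U8→K2→H4→Z5: 28+7+4+6+23 = 68
00→H3→Z5→U8→H4→K2: 28+12+19+10+6 = 75
00→H3→Z5→U8→K2→H4: 28+12+19+4+6 = 69
00→H3→Z5→H4→U8→K2: 28+12+23+10+4 = 77
00→H3→Z5→H4→K2→U8: 28+12+23+6+4 = 73
00→H3→Z5→K2→U8→H4: 28+12+17+4+10 = 71
00→H3→Z5→K2→H4→U8: 28+12+17+6+10 = 73
00→H3→H4→U8→Z5→K2: 28+11+10+19+17 = 85
00→H3→H4→U8→K2→Z5: 28+11+10+4+17 = 70
… (106 more)
00→H4→K2→U8→H3→Z5: 21+6+4+7+12 = 50  ← best
The minimum is 50.
One shortest path: 00 → H4 → K2 → U8 → H3 → Z5.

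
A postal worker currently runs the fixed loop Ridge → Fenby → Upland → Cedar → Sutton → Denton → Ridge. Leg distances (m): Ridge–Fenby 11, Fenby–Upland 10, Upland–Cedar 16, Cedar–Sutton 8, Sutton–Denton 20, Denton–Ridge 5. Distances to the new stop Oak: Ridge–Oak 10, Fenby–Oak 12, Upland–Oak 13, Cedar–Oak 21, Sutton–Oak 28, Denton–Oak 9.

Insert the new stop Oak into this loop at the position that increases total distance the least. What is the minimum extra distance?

Insertion cost between consecutive stops i–j is d(i,Oak) + d(Oak,j) − d(i,j):
  between Ridge and Fenby: 10 + 12 − 11 = 11
  between Fenby and Upland: 12 + 13 − 10 = 15
  between Upland and Cedar: 13 + 21 − 16 = 18
  between Cedar and Sutton: 21 + 28 − 8 = 41
  between Sutton and Denton: 28 + 9 − 20 = 17
  between Denton and Ridge: 9 + 10 − 5 = 14
Cheapest insertion is between Ridge and Fenby, adding 11.
New total = 70 + 11 = 81.

Adding 11 m by placing Oak on the Ridge–Fenby leg.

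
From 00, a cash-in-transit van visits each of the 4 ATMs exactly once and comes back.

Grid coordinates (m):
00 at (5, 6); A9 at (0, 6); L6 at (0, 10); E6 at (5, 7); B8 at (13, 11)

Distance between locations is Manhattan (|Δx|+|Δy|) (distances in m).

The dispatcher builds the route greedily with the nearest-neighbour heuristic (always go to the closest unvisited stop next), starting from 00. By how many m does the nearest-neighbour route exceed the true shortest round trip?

From 00: E6=1, A9=5, L6=9, B8=13 → choose E6 (1).
From E6: A9=6, L6=8, B8=12 → choose A9 (6).
From A9: L6=4, B8=18 → choose L6 (4).
From L6: B8=14 → choose B8 (14).
NN route 00 → E6 → A9 → L6 → B8 → 00 costs 38.
Optimal: 00 → A9 → L6 → B8 → E6 → 00 costs 36 (by enumerating all 12 distinct tours).
Excess = 38 − 36 = 2.

The nearest-neighbour route is 2 m longer than optimal.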